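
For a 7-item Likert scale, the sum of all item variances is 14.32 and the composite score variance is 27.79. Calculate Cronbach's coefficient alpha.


alpha = (k/(k-1)) * (1 - sum(si^2)/s_total^2)
= (7/6) * (1 - 14.32/27.79)
alpha = 0.5655

0.5655


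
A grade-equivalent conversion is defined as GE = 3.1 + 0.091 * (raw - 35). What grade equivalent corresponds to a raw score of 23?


raw - median = 23 - 35 = -12
slope * diff = 0.091 * -12 = -1.092
GE = 3.1 + -1.092
GE = 2.008

2.008


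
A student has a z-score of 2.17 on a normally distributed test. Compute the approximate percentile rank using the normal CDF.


CDF(z) = 0.5 * (1 + erf(z/sqrt(2)))
erf(1.5344) = 0.97
CDF = 0.985
Percentile rank = 0.985 * 100 = 98.5

98.5


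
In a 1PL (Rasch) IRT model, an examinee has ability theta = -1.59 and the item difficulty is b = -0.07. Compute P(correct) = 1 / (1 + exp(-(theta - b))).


theta - b = -1.59 - -0.07 = -1.52
exp(-(theta - b)) = exp(1.52) = 4.5722
P = 1 / (1 + 4.5722)
P = 0.1795

0.1795


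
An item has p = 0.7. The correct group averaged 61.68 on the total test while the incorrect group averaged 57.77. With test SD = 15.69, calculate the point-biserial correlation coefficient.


q = 1 - p = 0.3
rpb = ((M1 - M0) / SD) * sqrt(p * q)
rpb = ((61.68 - 57.77) / 15.69) * sqrt(0.7 * 0.3)
rpb = 0.1142

0.1142


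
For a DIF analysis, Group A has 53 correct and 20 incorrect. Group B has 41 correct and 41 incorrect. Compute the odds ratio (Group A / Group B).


Odds_A = 53/20 = 2.65
Odds_B = 41/41 = 1.0
OR = Odds_A / Odds_B = 2.65 / 1.0
Exactly, OR = (53 * 41) / (20 * 41) = 2173 / 820
OR = 2.65

2.65


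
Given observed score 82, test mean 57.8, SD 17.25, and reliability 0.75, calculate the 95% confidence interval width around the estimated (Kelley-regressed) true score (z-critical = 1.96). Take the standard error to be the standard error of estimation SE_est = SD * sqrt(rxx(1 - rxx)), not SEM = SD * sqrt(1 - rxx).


True score estimate = 0.75*82 + 0.25*57.8 = 75.95
SE_est = SD * sqrt(rxx * (1 - rxx)) = 17.25 * sqrt(0.75 * 0.25) = 17.25 * sqrt(0.1875) = 7.469469
CI = T_est +/- z * SE_est, so width = 2 * z * SE_est = 2 * 1.96 * 7.469469
Width = 29.2803

29.2803


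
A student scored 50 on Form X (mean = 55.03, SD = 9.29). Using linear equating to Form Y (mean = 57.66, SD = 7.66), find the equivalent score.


slope = SD_Y / SD_X = 7.66 / 9.29 ~ 0.8245
intercept = mean_Y - slope * mean_X = 57.66 - (7.66 / 9.29) * 55.03 ~ 12.2854
Y = slope * X + intercept. To avoid rounding drift from the rounded slope/intercept, evaluate the equivalent form Y = mean_Y + SD_Y * (X - mean_X) / SD_X at full precision:
Y = 57.66 + 7.66 * (50 - 55.03) / 9.29
Y = 57.66 - 7.66 * 5.03 / 9.29
Y = 57.66 - 38.5298 / 9.29
Y = 57.66 - 4.1474
Y = 53.5126

53.5126


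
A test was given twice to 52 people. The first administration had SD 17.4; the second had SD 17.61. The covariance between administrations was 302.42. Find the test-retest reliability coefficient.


r = cov(X,Y) / (SD_X * SD_Y)
r = 302.42 / (17.4 * 17.61)
r = 302.42 / 306.414
r = 0.987

0.987


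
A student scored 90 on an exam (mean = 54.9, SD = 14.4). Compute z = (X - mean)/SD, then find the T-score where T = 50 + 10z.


z = (X - mean) / SD = (90 - 54.9) / 14.4
z = 35.1 / 14.4
z = 2.4375
T-score = T = 50 + 10z
Carry z at full precision (z = 35.1 / 14.4) into the conversion:
T-score = 50 + 10 * (35.1 / 14.4) = 50 + 351 / 14.4
T-score = 50 + 24.375
T-score = 74.375

74.375


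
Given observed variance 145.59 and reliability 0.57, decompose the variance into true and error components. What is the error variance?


var_true = rxx * var_obs = 0.57 * 145.59 = 82.9863
var_error = var_obs - var_true
var_error = 145.59 - 82.9863
var_error = 62.6037

62.6037


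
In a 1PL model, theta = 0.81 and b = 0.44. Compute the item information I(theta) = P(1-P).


P = 1/(1+exp(-(0.81-0.44))) = 0.5915
I = P*(1-P) = 0.5915 * 0.4085
I = 0.2416

0.2416


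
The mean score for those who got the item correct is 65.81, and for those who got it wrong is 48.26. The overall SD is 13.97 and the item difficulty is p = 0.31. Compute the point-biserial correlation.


q = 1 - p = 0.69
rpb = ((M1 - M0) / SD) * sqrt(p * q)
rpb = ((65.81 - 48.26) / 13.97) * sqrt(0.31 * 0.69)
rpb = 0.581

0.581


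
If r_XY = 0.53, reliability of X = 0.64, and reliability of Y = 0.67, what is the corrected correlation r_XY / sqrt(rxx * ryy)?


r_corrected = rxy / sqrt(rxx * ryy)
= 0.53 / sqrt(0.64 * 0.67)
= 0.53 / sqrt(0.4288)
= 0.53 / 0.654828
r_corrected = 0.8094

0.8094


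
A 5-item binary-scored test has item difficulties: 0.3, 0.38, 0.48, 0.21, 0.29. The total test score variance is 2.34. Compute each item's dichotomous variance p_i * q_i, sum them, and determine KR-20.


For each item, compute p_i * q_i:
  Item 1: 0.3 * 0.7 = 0.21
  Item 2: 0.38 * 0.62 = 0.2356
  Item 3: 0.48 * 0.52 = 0.2496
  Item 4: 0.21 * 0.79 = 0.1659
  Item 5: 0.29 * 0.71 = 0.2059
Sum(p_i * q_i) = 0.21 + 0.2356 + 0.2496 + 0.1659 + 0.2059 = 1.067
KR-20 = (k/(k-1)) * (1 - Sum(p_i*q_i) / Var_total)
= (5/4) * (1 - 1.067/2.34)
= 1.25 * 0.544
KR-20 = 0.68

0.68


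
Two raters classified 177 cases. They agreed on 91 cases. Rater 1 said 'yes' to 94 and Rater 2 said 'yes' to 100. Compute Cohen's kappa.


P_o = 91/177 = 0.514124
P_e = (94*100 + 83*77) / 31329 = 0.504038
kappa = (P_o - P_e) / (1 - P_e)
kappa = (0.514124 - 0.504038) / (1 - 0.504038)
kappa = 0.0203

0.0203


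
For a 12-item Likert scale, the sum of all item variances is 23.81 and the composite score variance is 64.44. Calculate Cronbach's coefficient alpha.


alpha = (k/(k-1)) * (1 - sum(si^2)/s_total^2)
= (12/11) * (1 - 23.81/64.44)
alpha = 0.6878

0.6878


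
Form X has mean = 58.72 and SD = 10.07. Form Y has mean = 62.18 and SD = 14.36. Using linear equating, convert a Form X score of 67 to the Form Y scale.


slope = SD_Y / SD_X = 14.36 / 10.07 ~ 1.426
intercept = mean_Y - slope * mean_X = 62.18 - (14.36 / 10.07) * 58.72 ~ -21.5558
Y = slope * X + intercept. To avoid rounding drift from the rounded slope/intercept, evaluate the equivalent form Y = mean_Y + SD_Y * (X - mean_X) / SD_X at full precision:
Y = 62.18 + 14.36 * (67 - 58.72) / 10.07
Y = 62.18 + 14.36 * 8.28 / 10.07
Y = 62.18 + 118.9008 / 10.07
Y = 62.18 + 11.8074
Y = 73.9874

73.9874


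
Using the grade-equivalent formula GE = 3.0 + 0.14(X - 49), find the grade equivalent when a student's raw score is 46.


raw - median = 46 - 49 = -3
slope * diff = 0.14 * -3 = -0.42
GE = 3.0 + -0.42
GE = 2.58

2.58


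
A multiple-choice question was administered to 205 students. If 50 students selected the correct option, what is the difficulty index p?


Item difficulty p = number correct / total examinees
p = 50 / 205
p = 0.2439

0.2439


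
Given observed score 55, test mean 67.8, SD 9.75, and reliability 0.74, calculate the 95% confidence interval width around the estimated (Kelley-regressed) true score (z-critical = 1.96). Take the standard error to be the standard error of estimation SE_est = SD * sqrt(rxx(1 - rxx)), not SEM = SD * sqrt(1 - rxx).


True score estimate = 0.74*55 + 0.26*67.8 = 58.328
SE_est = SD * sqrt(rxx * (1 - rxx)) = 9.75 * sqrt(0.74 * 0.26) = 9.75 * sqrt(0.1924) = 4.276684
CI = T_est +/- z * SE_est, so width = 2 * z * SE_est = 2 * 1.96 * 4.276684
Width = 16.7646

16.7646


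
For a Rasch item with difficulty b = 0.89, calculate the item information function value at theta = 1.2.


P = 1/(1+exp(-(1.2-0.89))) = 0.5769
I = P*(1-P) = 0.5769 * 0.4231
I = 0.2441

0.2441


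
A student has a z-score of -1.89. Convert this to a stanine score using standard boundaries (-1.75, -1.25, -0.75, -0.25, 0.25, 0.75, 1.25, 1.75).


Stanine boundaries: [-1.75, -1.25, -0.75, -0.25, 0.25, 0.75, 1.25, 1.75]
z = -1.89
Check each boundary:
  z < -1.75
  z < -1.25
  z < -0.75
  z < -0.25
  z < 0.25
  z < 0.75
  z < 1.25
  z < 1.75
Highest qualifying boundary gives stanine = 1

1


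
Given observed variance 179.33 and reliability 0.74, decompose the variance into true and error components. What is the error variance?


var_true = rxx * var_obs = 0.74 * 179.33 = 132.7042
var_error = var_obs - var_true
var_error = 179.33 - 132.7042
var_error = 46.6258

46.6258


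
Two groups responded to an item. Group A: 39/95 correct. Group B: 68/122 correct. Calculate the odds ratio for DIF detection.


Odds_A = 39/56 = 0.6964
Odds_B = 68/54 = 1.2593
OR = Odds_A / Odds_B = 0.6964 / 1.2593
Exactly, OR = (39 * 54) / (56 * 68) = 2106 / 3808
OR = 0.553

0.553


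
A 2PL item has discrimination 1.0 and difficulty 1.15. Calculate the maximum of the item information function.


For 2PL, max info at theta = b = 1.15
I_max = a^2 / 4 = 1.0^2 / 4
= 1.0 / 4
I_max = 0.25

0.25


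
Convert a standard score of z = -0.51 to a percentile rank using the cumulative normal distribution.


CDF(z) = 0.5 * (1 + erf(z/sqrt(2)))
erf(-0.3606) = -0.3899
CDF = 0.305
Percentile rank = 0.305 * 100 = 30.5

30.5


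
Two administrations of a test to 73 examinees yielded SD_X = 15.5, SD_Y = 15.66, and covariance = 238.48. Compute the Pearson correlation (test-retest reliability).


r = cov(X,Y) / (SD_X * SD_Y)
r = 238.48 / (15.5 * 15.66)
r = 238.48 / 242.73
r = 0.9825

0.9825


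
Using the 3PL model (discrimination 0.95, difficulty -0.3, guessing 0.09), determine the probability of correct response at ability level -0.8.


logit = 0.95*(-0.8 - -0.3) = -0.475
P* = 1/(1 + exp(--0.475)) = 0.3834
P = 0.09 + (1 - 0.09) * 0.3834
P = 0.4389

0.4389


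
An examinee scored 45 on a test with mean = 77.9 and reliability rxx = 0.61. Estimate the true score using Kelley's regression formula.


T_est = rxx * X + (1 - rxx) * mean
T_est = 0.61 * 45 + 0.39 * 77.9
T_est = 27.45 + 30.381
T_est = 57.831

57.831


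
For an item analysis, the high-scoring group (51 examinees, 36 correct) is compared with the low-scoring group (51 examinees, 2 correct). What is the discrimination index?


p_upper = 36/51 = 0.7059
p_lower = 2/51 = 0.0392
D = 0.7059 - 0.0392 = 0.6667

0.6667


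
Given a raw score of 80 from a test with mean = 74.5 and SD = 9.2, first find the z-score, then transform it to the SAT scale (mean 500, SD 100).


z = (X - mean) / SD = (80 - 74.5) / 9.2
z = 5.5 / 9.2
z = 0.5978
SAT-scale = SAT = 500 + 100z
Carry z at full precision (z = 5.5 / 9.2) into the conversion:
SAT-scale = 500 + 100 * (5.5 / 9.2) = 500 + 550 / 9.2
SAT-scale = 500 + 59.7826
SAT-scale = 559.7826

559.7826


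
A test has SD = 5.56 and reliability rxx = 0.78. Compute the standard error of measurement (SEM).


SEM = SD * sqrt(1 - rxx)
SEM = 5.56 * sqrt(1 - 0.78)
SEM = 5.56 * sqrt(0.22) = 5.56 * 0.469042
SEM = 2.6079

2.6079


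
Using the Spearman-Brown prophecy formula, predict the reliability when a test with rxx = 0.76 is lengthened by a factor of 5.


r_new = (n * rxx) / (1 + (n-1) * rxx)
r_new = (5 * 0.76) / (1 + 4 * 0.76)
r_new = 3.8 / 4.04
r_new = 0.9406

0.9406


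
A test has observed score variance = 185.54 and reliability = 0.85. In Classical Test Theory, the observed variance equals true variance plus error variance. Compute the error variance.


var_true = rxx * var_obs = 0.85 * 185.54 = 157.709
var_error = var_obs - var_true
var_error = 185.54 - 157.709
var_error = 27.831

27.831


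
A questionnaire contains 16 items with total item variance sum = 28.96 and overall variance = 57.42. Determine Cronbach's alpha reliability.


alpha = (k/(k-1)) * (1 - sum(si^2)/s_total^2)
= (16/15) * (1 - 28.96/57.42)
alpha = 0.5287

0.5287


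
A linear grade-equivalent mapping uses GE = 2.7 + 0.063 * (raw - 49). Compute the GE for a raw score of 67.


raw - median = 67 - 49 = 18
slope * diff = 0.063 * 18 = 1.134
GE = 2.7 + 1.134
GE = 3.834

3.834


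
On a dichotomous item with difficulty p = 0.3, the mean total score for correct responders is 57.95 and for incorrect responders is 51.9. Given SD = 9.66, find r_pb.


q = 1 - p = 0.7
rpb = ((M1 - M0) / SD) * sqrt(p * q)
rpb = ((57.95 - 51.9) / 9.66) * sqrt(0.3 * 0.7)
rpb = 0.287

0.287


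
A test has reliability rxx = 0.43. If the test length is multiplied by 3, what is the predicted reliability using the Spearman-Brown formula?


r_new = (n * rxx) / (1 + (n-1) * rxx)
r_new = (3 * 0.43) / (1 + 2 * 0.43)
r_new = 1.29 / 1.86
r_new = 0.6935

0.6935


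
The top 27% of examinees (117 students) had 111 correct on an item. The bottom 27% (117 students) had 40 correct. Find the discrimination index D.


p_upper = 111/117 = 0.9487
p_lower = 40/117 = 0.3419
D = 0.9487 - 0.3419 = 0.6068

0.6068


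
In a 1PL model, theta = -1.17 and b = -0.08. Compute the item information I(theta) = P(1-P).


P = 1/(1+exp(-(-1.17--0.08))) = 0.2516
I = P*(1-P) = 0.2516 * 0.7484
I = 0.1883

0.1883


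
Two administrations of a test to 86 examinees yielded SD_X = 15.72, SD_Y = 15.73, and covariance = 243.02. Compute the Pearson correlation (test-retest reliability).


r = cov(X,Y) / (SD_X * SD_Y)
r = 243.02 / (15.72 * 15.73)
r = 243.02 / 247.2756
r = 0.9828

0.9828


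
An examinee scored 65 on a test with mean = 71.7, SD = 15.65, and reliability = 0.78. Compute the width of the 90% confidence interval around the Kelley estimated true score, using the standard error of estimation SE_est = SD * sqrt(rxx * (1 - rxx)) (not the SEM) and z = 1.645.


True score estimate = 0.78*65 + 0.22*71.7 = 66.474
SE_est = SD * sqrt(rxx * (1 - rxx)) = 15.65 * sqrt(0.78 * 0.22) = 15.65 * sqrt(0.1716) = 6.482955
CI = T_est +/- z * SE_est, so width = 2 * z * SE_est = 2 * 1.645 * 6.482955
Width = 21.3289

21.3289


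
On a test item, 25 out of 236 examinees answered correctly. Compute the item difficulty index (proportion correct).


Item difficulty p = number correct / total examinees
p = 25 / 236
p = 0.1059

0.1059


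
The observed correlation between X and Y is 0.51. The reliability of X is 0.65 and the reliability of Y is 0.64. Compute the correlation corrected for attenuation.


r_corrected = rxy / sqrt(rxx * ryy)
= 0.51 / sqrt(0.65 * 0.64)
= 0.51 / sqrt(0.416)
= 0.51 / 0.644981
r_corrected = 0.7907

0.7907


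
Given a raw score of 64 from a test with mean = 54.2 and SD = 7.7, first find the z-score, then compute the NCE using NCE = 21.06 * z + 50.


z = (X - mean) / SD = (64 - 54.2) / 7.7
z = 9.8 / 7.7
z = 1.2727
NCE = NCE = 21.06z + 50
Carry z at full precision (z = 9.8 / 7.7) into the conversion:
NCE = 21.06 * (9.8 / 7.7) + 50 = 206.388 / 7.7 + 50
NCE = 26.8036 + 50
NCE = 76.8036

76.8036


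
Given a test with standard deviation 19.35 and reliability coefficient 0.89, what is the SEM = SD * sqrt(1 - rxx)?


SEM = SD * sqrt(1 - rxx)
SEM = 19.35 * sqrt(1 - 0.89)
SEM = 19.35 * sqrt(0.11) = 19.35 * 0.331662
SEM = 6.4177

6.4177


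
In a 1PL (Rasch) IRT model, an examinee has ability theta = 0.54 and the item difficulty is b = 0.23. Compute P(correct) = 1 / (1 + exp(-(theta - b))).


theta - b = 0.54 - 0.23 = 0.31
exp(-(theta - b)) = exp(-0.31) = 0.7334
P = 1 / (1 + 0.7334)
P = 0.5769

0.5769


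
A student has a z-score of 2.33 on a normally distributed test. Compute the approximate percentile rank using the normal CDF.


CDF(z) = 0.5 * (1 + erf(z/sqrt(2)))
erf(1.6476) = 0.9802
CDF = 0.9901
Percentile rank = 0.9901 * 100 = 99.01

99.01


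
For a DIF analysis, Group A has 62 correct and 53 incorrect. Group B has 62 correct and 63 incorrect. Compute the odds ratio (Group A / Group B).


Odds_A = 62/53 = 1.1698
Odds_B = 62/63 = 0.9841
OR = Odds_A / Odds_B = 1.1698 / 0.9841
Exactly, OR = (62 * 63) / (53 * 62) = 3906 / 3286
OR = 1.1887

1.1887


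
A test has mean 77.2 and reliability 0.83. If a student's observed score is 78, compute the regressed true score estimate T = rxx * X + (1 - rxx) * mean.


T_est = rxx * X + (1 - rxx) * mean
T_est = 0.83 * 78 + 0.17 * 77.2
T_est = 64.74 + 13.124
T_est = 77.864

77.864


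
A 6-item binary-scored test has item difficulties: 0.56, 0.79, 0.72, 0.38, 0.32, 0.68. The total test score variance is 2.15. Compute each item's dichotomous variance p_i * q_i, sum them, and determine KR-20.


For each item, compute p_i * q_i:
  Item 1: 0.56 * 0.44 = 0.2464
  Item 2: 0.79 * 0.21 = 0.1659
  Item 3: 0.72 * 0.28 = 0.2016
  Item 4: 0.38 * 0.62 = 0.2356
  Item 5: 0.32 * 0.68 = 0.2176
  Item 6: 0.68 * 0.32 = 0.2176
Sum(p_i * q_i) = 0.2464 + 0.1659 + 0.2016 + 0.2356 + 0.2176 + 0.2176 = 1.2847
KR-20 = (k/(k-1)) * (1 - Sum(p_i*q_i) / Var_total)
= (6/5) * (1 - 1.2847/2.15)
= 1.2 * 0.4025
KR-20 = 0.483

0.483


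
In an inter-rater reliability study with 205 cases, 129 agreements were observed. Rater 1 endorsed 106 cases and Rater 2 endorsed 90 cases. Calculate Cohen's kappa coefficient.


P_o = 129/205 = 0.629268
P_e = (106*90 + 99*115) / 42025 = 0.497918
kappa = (P_o - P_e) / (1 - P_e)
kappa = (0.629268 - 0.497918) / (1 - 0.497918)
kappa = 0.2616

0.2616


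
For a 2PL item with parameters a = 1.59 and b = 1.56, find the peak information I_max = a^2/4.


For 2PL, max info at theta = b = 1.56
I_max = a^2 / 4 = 1.59^2 / 4
= 2.5281 / 4
I_max = 0.632

0.632


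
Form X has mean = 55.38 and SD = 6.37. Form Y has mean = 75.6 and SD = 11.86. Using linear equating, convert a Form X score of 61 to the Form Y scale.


slope = SD_Y / SD_X = 11.86 / 6.37 ~ 1.8619
intercept = mean_Y - slope * mean_X = 75.6 - (11.86 / 6.37) * 55.38 ~ -27.5094
Y = slope * X + intercept. To avoid rounding drift from the rounded slope/intercept, evaluate the equivalent form Y = mean_Y + SD_Y * (X - mean_X) / SD_X at full precision:
Y = 75.6 + 11.86 * (61 - 55.38) / 6.37
Y = 75.6 + 11.86 * 5.62 / 6.37
Y = 75.6 + 66.6532 / 6.37
Y = 75.6 + 10.4636
Y = 86.0636

86.0636


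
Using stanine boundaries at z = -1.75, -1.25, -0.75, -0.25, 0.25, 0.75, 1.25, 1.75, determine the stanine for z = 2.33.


Stanine boundaries: [-1.75, -1.25, -0.75, -0.25, 0.25, 0.75, 1.25, 1.75]
z = 2.33
Check each boundary:
  z >= -1.75 -> could be stanine 2
  z >= -1.25 -> could be stanine 3
  z >= -0.75 -> could be stanine 4
  z >= -0.25 -> could be stanine 5
  z >= 0.25 -> could be stanine 6
  z >= 0.75 -> could be stanine 7
  z >= 1.25 -> could be stanine 8
  z >= 1.75 -> could be stanine 9
Highest qualifying boundary gives stanine = 9

9


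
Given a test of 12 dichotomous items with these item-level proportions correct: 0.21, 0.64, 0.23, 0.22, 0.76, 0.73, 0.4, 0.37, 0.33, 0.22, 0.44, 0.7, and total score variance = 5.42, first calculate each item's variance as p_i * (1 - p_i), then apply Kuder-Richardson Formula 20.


For each item, compute p_i * q_i:
  Item 1: 0.21 * 0.79 = 0.1659
  Item 2: 0.64 * 0.36 = 0.2304
  Item 3: 0.23 * 0.77 = 0.1771
  Item 4: 0.22 * 0.78 = 0.1716
  Item 5: 0.76 * 0.24 = 0.1824
  Item 6: 0.73 * 0.27 = 0.1971
  Item 7: 0.4 * 0.6 = 0.24
  Item 8: 0.37 * 0.63 = 0.2331
  Item 9: 0.33 * 0.67 = 0.2211
  Item 10: 0.22 * 0.78 = 0.1716
  Item 11: 0.44 * 0.56 = 0.2464
  Item 12: 0.7 * 0.3 = 0.21
Sum(p_i * q_i) = 0.1659 + 0.2304 + 0.1771 + 0.1716 + 0.1824 + 0.1971 + 0.24 + 0.2331 + 0.2211 + 0.1716 + 0.2464 + 0.21 = 2.4467
KR-20 = (k/(k-1)) * (1 - Sum(p_i*q_i) / Var_total)
= (12/11) * (1 - 2.4467/5.42)
= 1.0909 * 0.5486
KR-20 = 0.5985

0.5985


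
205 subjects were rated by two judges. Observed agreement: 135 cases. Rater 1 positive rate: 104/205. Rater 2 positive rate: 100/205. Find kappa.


P_o = 135/205 = 0.658537
P_e = (104*100 + 101*105) / 42025 = 0.499822
kappa = (P_o - P_e) / (1 - P_e)
kappa = (0.658537 - 0.499822) / (1 - 0.499822)
kappa = 0.3173

0.3173


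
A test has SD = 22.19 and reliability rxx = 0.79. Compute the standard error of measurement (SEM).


SEM = SD * sqrt(1 - rxx)
SEM = 22.19 * sqrt(1 - 0.79)
SEM = 22.19 * sqrt(0.21) = 22.19 * 0.458258
SEM = 10.1687

10.1687


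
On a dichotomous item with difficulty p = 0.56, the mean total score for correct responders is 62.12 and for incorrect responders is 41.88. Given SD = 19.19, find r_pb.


q = 1 - p = 0.44
rpb = ((M1 - M0) / SD) * sqrt(p * q)
rpb = ((62.12 - 41.88) / 19.19) * sqrt(0.56 * 0.44)
rpb = 0.5235

0.5235


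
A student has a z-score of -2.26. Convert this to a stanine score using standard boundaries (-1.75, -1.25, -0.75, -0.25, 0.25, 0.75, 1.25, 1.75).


Stanine boundaries: [-1.75, -1.25, -0.75, -0.25, 0.25, 0.75, 1.25, 1.75]
z = -2.26
Check each boundary:
  z < -1.75
  z < -1.25
  z < -0.75
  z < -0.25
  z < 0.25
  z < 0.75
  z < 1.25
  z < 1.75
Highest qualifying boundary gives stanine = 1

1


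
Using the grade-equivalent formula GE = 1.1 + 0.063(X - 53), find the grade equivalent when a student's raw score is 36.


raw - median = 36 - 53 = -17
slope * diff = 0.063 * -17 = -1.071
GE = 1.1 + -1.071
GE = 0.029

0.029


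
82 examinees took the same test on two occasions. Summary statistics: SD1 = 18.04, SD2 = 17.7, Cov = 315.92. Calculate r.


r = cov(X,Y) / (SD_X * SD_Y)
r = 315.92 / (18.04 * 17.7)
r = 315.92 / 319.308
r = 0.9894

0.9894


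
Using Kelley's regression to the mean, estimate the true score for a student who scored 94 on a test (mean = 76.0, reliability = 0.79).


T_est = rxx * X + (1 - rxx) * mean
T_est = 0.79 * 94 + 0.21 * 76.0
T_est = 74.26 + 15.96
T_est = 90.22

90.22


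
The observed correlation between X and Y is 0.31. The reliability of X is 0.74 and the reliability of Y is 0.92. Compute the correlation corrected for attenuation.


r_corrected = rxy / sqrt(rxx * ryy)
= 0.31 / sqrt(0.74 * 0.92)
= 0.31 / sqrt(0.6808)
= 0.31 / 0.825106
r_corrected = 0.3757

0.3757


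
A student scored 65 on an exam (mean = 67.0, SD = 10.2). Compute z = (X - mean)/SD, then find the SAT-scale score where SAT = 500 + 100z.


z = (X - mean) / SD = (65 - 67.0) / 10.2
z = -2.0 / 10.2
z = -0.1961
SAT-scale = SAT = 500 + 100z
Carry z at full precision (z = -2.0 / 10.2) into the conversion:
SAT-scale = 500 + 100 * (-2.0 / 10.2) = 500 + -200 / 10.2
SAT-scale = 500 + -19.6078
SAT-scale = 480.3922

480.3922


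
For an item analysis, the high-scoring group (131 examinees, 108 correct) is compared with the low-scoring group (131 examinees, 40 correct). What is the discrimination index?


p_upper = 108/131 = 0.8244
p_lower = 40/131 = 0.3053
D = 0.8244 - 0.3053 = 0.5191

0.5191


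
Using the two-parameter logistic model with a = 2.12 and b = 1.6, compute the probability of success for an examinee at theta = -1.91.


a*(theta - b) = 2.12 * (-1.91 - 1.6) = -7.4412
exp(--7.4412) = 1704.7947
P = 1 / (1 + 1704.7947)
P = 0.0006

0.0006


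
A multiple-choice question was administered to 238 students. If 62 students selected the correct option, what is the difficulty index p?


Item difficulty p = number correct / total examinees
p = 62 / 238
p = 0.2605

0.2605


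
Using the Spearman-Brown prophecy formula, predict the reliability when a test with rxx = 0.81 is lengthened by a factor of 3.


r_new = (n * rxx) / (1 + (n-1) * rxx)
r_new = (3 * 0.81) / (1 + 2 * 0.81)
r_new = 2.43 / 2.62
r_new = 0.9275

0.9275


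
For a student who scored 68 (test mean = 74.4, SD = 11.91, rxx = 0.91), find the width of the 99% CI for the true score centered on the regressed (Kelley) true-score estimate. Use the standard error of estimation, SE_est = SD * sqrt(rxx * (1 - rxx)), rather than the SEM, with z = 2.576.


True score estimate = 0.91*68 + 0.09*74.4 = 68.576
SE_est = SD * sqrt(rxx * (1 - rxx)) = 11.91 * sqrt(0.91 * 0.09) = 11.91 * sqrt(0.0819) = 3.408425
CI = T_est +/- z * SE_est, so width = 2 * z * SE_est = 2 * 2.576 * 3.408425
Width = 17.5602

17.5602


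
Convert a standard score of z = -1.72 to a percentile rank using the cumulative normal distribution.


CDF(z) = 0.5 * (1 + erf(z/sqrt(2)))
erf(-1.2162) = -0.9146
CDF = 0.0427
Percentile rank = 0.0427 * 100 = 4.27

4.27


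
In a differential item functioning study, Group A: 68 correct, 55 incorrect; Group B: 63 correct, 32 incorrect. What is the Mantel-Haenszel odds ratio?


Odds_A = 68/55 = 1.2364
Odds_B = 63/32 = 1.9688
OR = Odds_A / Odds_B = 1.2364 / 1.9688
Exactly, OR = (68 * 32) / (55 * 63) = 2176 / 3465
OR = 0.628

0.628


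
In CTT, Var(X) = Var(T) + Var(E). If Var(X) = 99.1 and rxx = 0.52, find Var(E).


var_true = rxx * var_obs = 0.52 * 99.1 = 51.532
var_error = var_obs - var_true
var_error = 99.1 - 51.532
var_error = 47.568

47.568


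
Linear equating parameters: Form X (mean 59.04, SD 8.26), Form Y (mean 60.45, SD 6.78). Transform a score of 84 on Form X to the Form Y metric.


slope = SD_Y / SD_X = 6.78 / 8.26 ~ 0.8208
intercept = mean_Y - slope * mean_X = 60.45 - (6.78 / 8.26) * 59.04 ~ 11.9886
Y = slope * X + intercept. To avoid rounding drift from the rounded slope/intercept, evaluate the equivalent form Y = mean_Y + SD_Y * (X - mean_X) / SD_X at full precision:
Y = 60.45 + 6.78 * (84 - 59.04) / 8.26
Y = 60.45 + 6.78 * 24.96 / 8.26
Y = 60.45 + 169.2288 / 8.26
Y = 60.45 + 20.4877
Y = 80.9377

80.9377


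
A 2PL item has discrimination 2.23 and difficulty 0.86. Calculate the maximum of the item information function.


For 2PL, max info at theta = b = 0.86
I_max = a^2 / 4 = 2.23^2 / 4
= 4.9729 / 4
I_max = 1.2432

1.2432


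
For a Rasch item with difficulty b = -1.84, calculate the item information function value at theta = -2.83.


P = 1/(1+exp(-(-2.83--1.84))) = 0.2709
I = P*(1-P) = 0.2709 * 0.7291
I = 0.1975

0.1975


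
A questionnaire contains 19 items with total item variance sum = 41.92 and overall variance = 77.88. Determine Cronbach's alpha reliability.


alpha = (k/(k-1)) * (1 - sum(si^2)/s_total^2)
= (19/18) * (1 - 41.92/77.88)
alpha = 0.4874

0.4874


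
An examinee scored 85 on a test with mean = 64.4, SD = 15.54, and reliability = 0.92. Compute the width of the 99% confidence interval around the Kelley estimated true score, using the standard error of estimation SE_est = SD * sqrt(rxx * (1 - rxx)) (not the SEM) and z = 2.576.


True score estimate = 0.92*85 + 0.08*64.4 = 83.352
SE_est = SD * sqrt(rxx * (1 - rxx)) = 15.54 * sqrt(0.92 * 0.08) = 15.54 * sqrt(0.0736) = 4.215896
CI = T_est +/- z * SE_est, so width = 2 * z * SE_est = 2 * 2.576 * 4.215896
Width = 21.7203

21.7203


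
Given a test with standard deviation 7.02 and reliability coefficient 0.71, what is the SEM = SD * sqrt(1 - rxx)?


SEM = SD * sqrt(1 - rxx)
SEM = 7.02 * sqrt(1 - 0.71)
SEM = 7.02 * sqrt(0.29) = 7.02 * 0.538516
SEM = 3.7804

3.7804


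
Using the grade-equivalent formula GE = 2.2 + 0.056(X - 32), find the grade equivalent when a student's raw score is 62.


raw - median = 62 - 32 = 30
slope * diff = 0.056 * 30 = 1.68
GE = 2.2 + 1.68
GE = 3.88

3.88


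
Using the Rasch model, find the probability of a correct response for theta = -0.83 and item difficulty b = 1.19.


theta - b = -0.83 - 1.19 = -2.02
exp(-(theta - b)) = exp(2.02) = 7.5383
P = 1 / (1 + 7.5383)
P = 0.1171

0.1171


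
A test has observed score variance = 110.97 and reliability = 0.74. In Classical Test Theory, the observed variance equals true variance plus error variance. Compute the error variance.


var_true = rxx * var_obs = 0.74 * 110.97 = 82.1178
var_error = var_obs - var_true
var_error = 110.97 - 82.1178
var_error = 28.8522

28.8522


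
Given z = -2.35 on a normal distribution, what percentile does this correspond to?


CDF(z) = 0.5 * (1 + erf(z/sqrt(2)))
erf(-1.6617) = -0.9812
CDF = 0.0094
Percentile rank = 0.0094 * 100 = 0.94

0.94


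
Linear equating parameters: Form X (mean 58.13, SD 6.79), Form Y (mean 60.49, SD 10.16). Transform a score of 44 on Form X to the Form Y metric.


slope = SD_Y / SD_X = 10.16 / 6.79 ~ 1.4963
intercept = mean_Y - slope * mean_X = 60.49 - (10.16 / 6.79) * 58.13 ~ -26.491
Y = slope * X + intercept. To avoid rounding drift from the rounded slope/intercept, evaluate the equivalent form Y = mean_Y + SD_Y * (X - mean_X) / SD_X at full precision:
Y = 60.49 + 10.16 * (44 - 58.13) / 6.79
Y = 60.49 - 10.16 * 14.13 / 6.79
Y = 60.49 - 143.5608 / 6.79
Y = 60.49 - 21.143
Y = 39.347

39.347


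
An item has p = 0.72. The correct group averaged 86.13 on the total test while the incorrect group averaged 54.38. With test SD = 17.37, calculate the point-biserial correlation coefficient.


q = 1 - p = 0.28
rpb = ((M1 - M0) / SD) * sqrt(p * q)
rpb = ((86.13 - 54.38) / 17.37) * sqrt(0.72 * 0.28)
rpb = 0.8207

0.8207


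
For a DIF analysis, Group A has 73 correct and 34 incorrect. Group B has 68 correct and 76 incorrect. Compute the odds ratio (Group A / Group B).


Odds_A = 73/34 = 2.1471
Odds_B = 68/76 = 0.8947
OR = Odds_A / Odds_B = 2.1471 / 0.8947
Exactly, OR = (73 * 76) / (34 * 68) = 5548 / 2312
OR = 2.3997

2.3997


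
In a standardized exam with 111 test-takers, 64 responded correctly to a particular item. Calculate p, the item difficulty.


Item difficulty p = number correct / total examinees
p = 64 / 111
p = 0.5766

0.5766


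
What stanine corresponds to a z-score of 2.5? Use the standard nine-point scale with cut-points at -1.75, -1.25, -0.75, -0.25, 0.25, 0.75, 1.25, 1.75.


Stanine boundaries: [-1.75, -1.25, -0.75, -0.25, 0.25, 0.75, 1.25, 1.75]
z = 2.5
Check each boundary:
  z >= -1.75 -> could be stanine 2
  z >= -1.25 -> could be stanine 3
  z >= -0.75 -> could be stanine 4
  z >= -0.25 -> could be stanine 5
  z >= 0.25 -> could be stanine 6
  z >= 0.75 -> could be stanine 7
  z >= 1.25 -> could be stanine 8
  z >= 1.75 -> could be stanine 9
Highest qualifying boundary gives stanine = 9

9


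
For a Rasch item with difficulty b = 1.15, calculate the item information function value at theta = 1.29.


P = 1/(1+exp(-(1.29-1.15))) = 0.5349
I = P*(1-P) = 0.5349 * 0.4651
I = 0.2488

0.2488


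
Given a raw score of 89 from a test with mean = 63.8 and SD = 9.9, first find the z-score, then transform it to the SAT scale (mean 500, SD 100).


z = (X - mean) / SD = (89 - 63.8) / 9.9
z = 25.2 / 9.9
z = 2.5455
SAT-scale = SAT = 500 + 100z
Carry z at full precision (z = 25.2 / 9.9) into the conversion:
SAT-scale = 500 + 100 * (25.2 / 9.9) = 500 + 2520 / 9.9
SAT-scale = 500 + 254.5455
SAT-scale = 754.5455

754.5455


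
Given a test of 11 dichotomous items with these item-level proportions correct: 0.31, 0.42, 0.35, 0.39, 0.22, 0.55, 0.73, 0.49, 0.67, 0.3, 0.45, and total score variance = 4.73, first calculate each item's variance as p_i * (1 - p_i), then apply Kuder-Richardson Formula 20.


For each item, compute p_i * q_i:
  Item 1: 0.31 * 0.69 = 0.2139
  Item 2: 0.42 * 0.58 = 0.2436
  Item 3: 0.35 * 0.65 = 0.2275
  Item 4: 0.39 * 0.61 = 0.2379
  Item 5: 0.22 * 0.78 = 0.1716
  Item 6: 0.55 * 0.45 = 0.2475
  Item 7: 0.73 * 0.27 = 0.1971
  Item 8: 0.49 * 0.51 = 0.2499
  Item 9: 0.67 * 0.33 = 0.2211
  Item 10: 0.3 * 0.7 = 0.21
  Item 11: 0.45 * 0.55 = 0.2475
Sum(p_i * q_i) = 0.2139 + 0.2436 + 0.2275 + 0.2379 + 0.1716 + 0.2475 + 0.1971 + 0.2499 + 0.2211 + 0.21 + 0.2475 = 2.4676
KR-20 = (k/(k-1)) * (1 - Sum(p_i*q_i) / Var_total)
= (11/10) * (1 - 2.4676/4.73)
= 1.1 * 0.4783
KR-20 = 0.5261

0.5261


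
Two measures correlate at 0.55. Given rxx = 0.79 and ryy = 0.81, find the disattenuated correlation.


r_corrected = rxy / sqrt(rxx * ryy)
= 0.55 / sqrt(0.79 * 0.81)
= 0.55 / sqrt(0.6399)
= 0.55 / 0.799937
r_corrected = 0.6876

0.6876


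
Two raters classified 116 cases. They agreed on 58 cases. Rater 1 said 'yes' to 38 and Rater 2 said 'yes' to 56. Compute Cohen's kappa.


P_o = 58/116 = 0.5
P_e = (38*56 + 78*60) / 13456 = 0.505945
kappa = (P_o - P_e) / (1 - P_e)
kappa = (0.5 - 0.505945) / (1 - 0.505945)
kappa = -0.012

-0.012


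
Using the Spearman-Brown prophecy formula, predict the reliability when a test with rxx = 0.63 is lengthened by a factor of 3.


r_new = (n * rxx) / (1 + (n-1) * rxx)
r_new = (3 * 0.63) / (1 + 2 * 0.63)
r_new = 1.89 / 2.26
r_new = 0.8363

0.8363


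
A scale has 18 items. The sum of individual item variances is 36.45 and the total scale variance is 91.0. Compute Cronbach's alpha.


alpha = (k/(k-1)) * (1 - sum(si^2)/s_total^2)
= (18/17) * (1 - 36.45/91.0)
alpha = 0.6347

0.6347


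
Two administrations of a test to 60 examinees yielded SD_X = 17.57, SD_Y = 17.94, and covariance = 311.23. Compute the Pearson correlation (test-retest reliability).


r = cov(X,Y) / (SD_X * SD_Y)
r = 311.23 / (17.57 * 17.94)
r = 311.23 / 315.2058
r = 0.9874

0.9874


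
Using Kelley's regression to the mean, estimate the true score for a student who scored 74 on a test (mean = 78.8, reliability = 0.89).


T_est = rxx * X + (1 - rxx) * mean
T_est = 0.89 * 74 + 0.11 * 78.8
T_est = 65.86 + 8.668
T_est = 74.528

74.528


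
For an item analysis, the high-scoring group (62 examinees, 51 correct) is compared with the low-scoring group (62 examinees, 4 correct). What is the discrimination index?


p_upper = 51/62 = 0.8226
p_lower = 4/62 = 0.0645
D = 0.8226 - 0.0645 = 0.7581

0.7581


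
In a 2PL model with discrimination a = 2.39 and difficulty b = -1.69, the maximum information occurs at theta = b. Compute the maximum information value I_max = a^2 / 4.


For 2PL, max info at theta = b = -1.69
I_max = a^2 / 4 = 2.39^2 / 4
= 5.7121 / 4
I_max = 1.428

1.428


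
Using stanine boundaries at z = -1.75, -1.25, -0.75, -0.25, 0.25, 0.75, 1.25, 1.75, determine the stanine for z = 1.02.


Stanine boundaries: [-1.75, -1.25, -0.75, -0.25, 0.25, 0.75, 1.25, 1.75]
z = 1.02
Check each boundary:
  z >= -1.75 -> could be stanine 2
  z >= -1.25 -> could be stanine 3
  z >= -0.75 -> could be stanine 4
  z >= -0.25 -> could be stanine 5
  z >= 0.25 -> could be stanine 6
  z >= 0.75 -> could be stanine 7
  z < 1.25
  z < 1.75
Highest qualifying boundary gives stanine = 7

7


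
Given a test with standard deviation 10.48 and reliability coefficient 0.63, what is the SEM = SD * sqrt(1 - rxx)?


SEM = SD * sqrt(1 - rxx)
SEM = 10.48 * sqrt(1 - 0.63)
SEM = 10.48 * sqrt(0.37) = 10.48 * 0.608276
SEM = 6.3747

6.3747


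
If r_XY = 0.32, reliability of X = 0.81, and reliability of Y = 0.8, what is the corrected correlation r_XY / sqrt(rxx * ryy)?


r_corrected = rxy / sqrt(rxx * ryy)
= 0.32 / sqrt(0.81 * 0.8)
= 0.32 / sqrt(0.648)
= 0.32 / 0.804984
r_corrected = 0.3975

0.3975


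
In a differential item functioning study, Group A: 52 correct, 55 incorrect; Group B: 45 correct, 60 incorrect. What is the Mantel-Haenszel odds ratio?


Odds_A = 52/55 = 0.9455
Odds_B = 45/60 = 0.75
OR = Odds_A / Odds_B = 0.9455 / 0.75
Exactly, OR = (52 * 60) / (55 * 45) = 3120 / 2475
OR = 1.2606

1.2606


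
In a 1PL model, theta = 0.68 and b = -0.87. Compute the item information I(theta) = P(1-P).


P = 1/(1+exp(-(0.68--0.87))) = 0.8249
I = P*(1-P) = 0.8249 * 0.1751
I = 0.1444

0.1444


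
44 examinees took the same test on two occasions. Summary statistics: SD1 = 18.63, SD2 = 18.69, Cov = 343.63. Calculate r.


r = cov(X,Y) / (SD_X * SD_Y)
r = 343.63 / (18.63 * 18.69)
r = 343.63 / 348.1947
r = 0.9869

0.9869


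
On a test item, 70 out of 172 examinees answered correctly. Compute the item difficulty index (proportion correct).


Item difficulty p = number correct / total examinees
p = 70 / 172
p = 0.407

0.407


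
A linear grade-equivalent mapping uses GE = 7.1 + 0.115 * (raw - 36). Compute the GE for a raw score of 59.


raw - median = 59 - 36 = 23
slope * diff = 0.115 * 23 = 2.645
GE = 7.1 + 2.645
GE = 9.745

9.745


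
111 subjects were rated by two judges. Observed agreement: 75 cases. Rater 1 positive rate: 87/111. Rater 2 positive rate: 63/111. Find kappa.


P_o = 75/111 = 0.675676
P_e = (87*63 + 24*48) / 12321 = 0.538349
kappa = (P_o - P_e) / (1 - P_e)
kappa = (0.675676 - 0.538349) / (1 - 0.538349)
kappa = 0.2975

0.2975


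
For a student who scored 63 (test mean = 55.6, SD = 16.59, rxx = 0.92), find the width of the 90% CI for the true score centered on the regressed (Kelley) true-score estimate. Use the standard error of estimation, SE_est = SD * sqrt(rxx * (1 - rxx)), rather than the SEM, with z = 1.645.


True score estimate = 0.92*63 + 0.08*55.6 = 62.408
SE_est = SD * sqrt(rxx * (1 - rxx)) = 16.59 * sqrt(0.92 * 0.08) = 16.59 * sqrt(0.0736) = 4.500754
CI = T_est +/- z * SE_est, so width = 2 * z * SE_est = 2 * 1.645 * 4.500754
Width = 14.8075

14.8075


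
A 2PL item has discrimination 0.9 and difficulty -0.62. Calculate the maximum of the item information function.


For 2PL, max info at theta = b = -0.62
I_max = a^2 / 4 = 0.9^2 / 4
= 0.81 / 4
I_max = 0.2025

0.2025


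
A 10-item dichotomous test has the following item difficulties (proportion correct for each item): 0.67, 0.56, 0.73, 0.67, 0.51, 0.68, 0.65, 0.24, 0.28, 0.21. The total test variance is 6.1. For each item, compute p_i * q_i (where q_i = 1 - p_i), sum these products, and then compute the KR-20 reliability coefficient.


For each item, compute p_i * q_i:
  Item 1: 0.67 * 0.33 = 0.2211
  Item 2: 0.56 * 0.44 = 0.2464
  Item 3: 0.73 * 0.27 = 0.1971
  Item 4: 0.67 * 0.33 = 0.2211
  Item 5: 0.51 * 0.49 = 0.2499
  Item 6: 0.68 * 0.32 = 0.2176
  Item 7: 0.65 * 0.35 = 0.2275
  Item 8: 0.24 * 0.76 = 0.1824
  Item 9: 0.28 * 0.72 = 0.2016
  Item 10: 0.21 * 0.79 = 0.1659
Sum(p_i * q_i) = 0.2211 + 0.2464 + 0.1971 + 0.2211 + 0.2499 + 0.2176 + 0.2275 + 0.1824 + 0.2016 + 0.1659 = 2.1306
KR-20 = (k/(k-1)) * (1 - Sum(p_i*q_i) / Var_total)
= (10/9) * (1 - 2.1306/6.1)
= 1.1111 * 0.6507
KR-20 = 0.723

0.723


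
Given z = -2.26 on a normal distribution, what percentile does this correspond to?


CDF(z) = 0.5 * (1 + erf(z/sqrt(2)))
erf(-1.5981) = -0.9762
CDF = 0.0119
Percentile rank = 0.0119 * 100 = 1.19

1.19


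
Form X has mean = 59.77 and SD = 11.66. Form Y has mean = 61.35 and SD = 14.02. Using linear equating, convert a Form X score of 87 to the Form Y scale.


slope = SD_Y / SD_X = 14.02 / 11.66 ~ 1.2024
intercept = mean_Y - slope * mean_X = 61.35 - (14.02 / 11.66) * 59.77 ~ -10.5175
Y = slope * X + intercept. To avoid rounding drift from the rounded slope/intercept, evaluate the equivalent form Y = mean_Y + SD_Y * (X - mean_X) / SD_X at full precision:
Y = 61.35 + 14.02 * (87 - 59.77) / 11.66
Y = 61.35 + 14.02 * 27.23 / 11.66
Y = 61.35 + 381.7646 / 11.66
Y = 61.35 + 32.7414
Y = 94.0914

94.0914


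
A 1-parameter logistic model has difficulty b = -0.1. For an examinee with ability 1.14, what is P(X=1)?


theta - b = 1.14 - -0.1 = 1.24
exp(-(theta - b)) = exp(-1.24) = 0.2894
P = 1 / (1 + 0.2894)
P = 0.7756

0.7756


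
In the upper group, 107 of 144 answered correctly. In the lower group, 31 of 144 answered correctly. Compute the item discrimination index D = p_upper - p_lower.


p_upper = 107/144 = 0.7431
p_lower = 31/144 = 0.2153
D = 0.7431 - 0.2153 = 0.5278

0.5278


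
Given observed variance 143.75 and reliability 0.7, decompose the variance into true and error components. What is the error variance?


var_true = rxx * var_obs = 0.7 * 143.75 = 100.625
var_error = var_obs - var_true
var_error = 143.75 - 100.625
var_error = 43.125

43.125


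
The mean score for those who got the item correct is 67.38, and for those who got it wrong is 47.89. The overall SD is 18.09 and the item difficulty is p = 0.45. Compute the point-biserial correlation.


q = 1 - p = 0.55
rpb = ((M1 - M0) / SD) * sqrt(p * q)
rpb = ((67.38 - 47.89) / 18.09) * sqrt(0.45 * 0.55)
rpb = 0.536

0.536


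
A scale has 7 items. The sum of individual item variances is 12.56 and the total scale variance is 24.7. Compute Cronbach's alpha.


alpha = (k/(k-1)) * (1 - sum(si^2)/s_total^2)
= (7/6) * (1 - 12.56/24.7)
alpha = 0.5734

0.5734


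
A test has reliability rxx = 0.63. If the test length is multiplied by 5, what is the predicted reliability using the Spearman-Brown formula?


r_new = (n * rxx) / (1 + (n-1) * rxx)
r_new = (5 * 0.63) / (1 + 4 * 0.63)
r_new = 3.15 / 3.52
r_new = 0.8949

0.8949


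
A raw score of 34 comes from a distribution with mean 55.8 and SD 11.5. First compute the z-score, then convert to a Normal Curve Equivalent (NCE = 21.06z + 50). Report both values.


z = (X - mean) / SD = (34 - 55.8) / 11.5
z = -21.8 / 11.5
z = -1.8957
NCE = NCE = 21.06z + 50
Carry z at full precision (z = -21.8 / 11.5) into the conversion:
NCE = 21.06 * (-21.8 / 11.5) + 50 = -459.108 / 11.5 + 50
NCE = -39.9224 + 50
NCE = 10.0776

10.0776
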